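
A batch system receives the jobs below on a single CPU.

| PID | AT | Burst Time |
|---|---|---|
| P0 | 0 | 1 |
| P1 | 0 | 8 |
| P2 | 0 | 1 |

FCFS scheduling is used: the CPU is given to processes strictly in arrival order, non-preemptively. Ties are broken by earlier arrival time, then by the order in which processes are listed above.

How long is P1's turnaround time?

9

Schedule: | P0 0-1 | P1 1-9 | P2 9-10 |
Completion: P0=1  P1=9  P2=10
Turnaround (C−A): P0=1  P1=9  P2=10
Turnaround(P1) = completion − arrival = 9 − 0 = 9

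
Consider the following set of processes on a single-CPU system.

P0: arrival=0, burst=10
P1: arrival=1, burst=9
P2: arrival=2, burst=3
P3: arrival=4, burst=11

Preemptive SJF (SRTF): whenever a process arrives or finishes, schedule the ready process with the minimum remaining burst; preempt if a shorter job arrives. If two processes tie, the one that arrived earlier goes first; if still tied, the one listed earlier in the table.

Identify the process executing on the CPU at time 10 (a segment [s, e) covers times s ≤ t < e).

Gantt: | P0 0-2 | P2 2-5 | P0 5-13 | P1 13-22 | P3 22-33 |
Completion: P0=13  P1=22  P2=5  P3=33
Turnaround (C−A): P0=13  P1=21  P2=3  P3=29

P0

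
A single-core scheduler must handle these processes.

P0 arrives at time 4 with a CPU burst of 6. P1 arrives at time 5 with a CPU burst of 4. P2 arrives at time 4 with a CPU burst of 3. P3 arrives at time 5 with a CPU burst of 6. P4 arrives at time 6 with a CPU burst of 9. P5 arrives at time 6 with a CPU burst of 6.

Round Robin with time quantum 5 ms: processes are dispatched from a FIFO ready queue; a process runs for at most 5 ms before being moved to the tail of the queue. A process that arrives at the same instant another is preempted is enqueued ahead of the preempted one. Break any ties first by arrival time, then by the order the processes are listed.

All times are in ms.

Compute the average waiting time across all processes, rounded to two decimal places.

17.33

Gantt: | idle 0-4 | P0 4-9 | P2 9-12 | P1 12-16 | P3 16-21 | P4 21-26 | P5 26-31 | P0 31-32 | P3 32-33 | P4 33-37 | P5 37-38 |
Completion: P0=32  P1=16  P2=12  P3=33  P4=37  P5=38
Turnaround (C−A): P0=28  P1=11  P2=8  P3=28  P4=31  P5=32
Waiting times: P0=22, P1=7, P2=5, P3=22, P4=22, P5=26
Average waiting = (22+7+5+22+22+26) / 6 = 104/6 = 17.33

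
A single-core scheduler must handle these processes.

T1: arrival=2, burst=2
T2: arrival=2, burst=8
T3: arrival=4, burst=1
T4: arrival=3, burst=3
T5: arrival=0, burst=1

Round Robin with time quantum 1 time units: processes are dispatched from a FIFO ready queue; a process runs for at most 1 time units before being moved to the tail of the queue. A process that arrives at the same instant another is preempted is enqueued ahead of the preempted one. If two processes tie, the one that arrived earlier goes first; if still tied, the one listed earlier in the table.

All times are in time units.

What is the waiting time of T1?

Timeline: | T5 0-1 | idle 1-2 | T1 2-3 | T2 3-4 | T4 4-5 | T1 5-6 | T3 6-7 | T2 7-8 | T4 8-9 | T2 9-10 | T4 10-11 | T2 11-16 |
Completion: T1=6  T2=16  T3=7  T4=11  T5=1
Turnaround (C−A): T1=4  T2=14  T3=3  T4=8  T5=1
Waiting(T1) = turnaround − burst = 4 − 2 = 2

2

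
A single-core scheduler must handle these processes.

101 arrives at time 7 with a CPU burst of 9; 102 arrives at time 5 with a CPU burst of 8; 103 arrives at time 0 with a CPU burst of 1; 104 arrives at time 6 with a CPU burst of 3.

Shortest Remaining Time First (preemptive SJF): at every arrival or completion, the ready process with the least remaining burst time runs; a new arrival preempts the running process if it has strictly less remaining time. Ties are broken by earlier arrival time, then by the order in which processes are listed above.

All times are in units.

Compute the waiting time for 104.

0

Schedule: | 103 0-1 | idle 1-5 | 102 5-6 | 104 6-9 | 102 9-16 | 101 16-25 |
Completion: 101=25  102=16  103=1  104=9
Waiting(104) = turnaround − burst = 3 − 3 = 0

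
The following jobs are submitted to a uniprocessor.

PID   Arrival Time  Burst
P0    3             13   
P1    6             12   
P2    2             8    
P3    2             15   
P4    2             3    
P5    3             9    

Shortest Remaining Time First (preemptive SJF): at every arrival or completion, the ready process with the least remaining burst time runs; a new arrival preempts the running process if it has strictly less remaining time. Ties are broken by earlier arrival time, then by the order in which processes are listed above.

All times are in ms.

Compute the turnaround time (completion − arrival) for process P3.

Timeline: | idle 0-2 | P4 2-5 | P2 5-13 | P5 13-22 | P1 22-34 | P0 34-47 | P3 47-62 |
Completion: P0=47  P1=34  P2=13  P3=62  P4=5  P5=22
Turnaround(P3) = completion − arrival = 62 − 2 = 60

60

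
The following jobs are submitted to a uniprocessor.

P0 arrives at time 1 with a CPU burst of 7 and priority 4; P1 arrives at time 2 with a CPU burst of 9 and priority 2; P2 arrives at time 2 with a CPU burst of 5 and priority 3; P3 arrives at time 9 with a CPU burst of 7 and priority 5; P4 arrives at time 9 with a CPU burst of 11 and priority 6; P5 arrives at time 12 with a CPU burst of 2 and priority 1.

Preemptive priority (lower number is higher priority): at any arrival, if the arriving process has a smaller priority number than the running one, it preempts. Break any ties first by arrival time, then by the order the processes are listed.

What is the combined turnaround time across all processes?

105

Timeline: | idle 0-1 | P0 1-2 | P1 2-11 | P2 11-12 | P5 12-14 | P2 14-18 | P0 18-24 | P3 24-31 | P4 31-42 |
Completion: P0=24  P1=11  P2=18  P3=31  P4=42  P5=14
Turnaround = completion − arrival: P0=23, P1=9, P2=16, P3=22, P4=33, P5=2
Total turnaround = 23 + 9 + 16 + 22 + 33 + 2 = 105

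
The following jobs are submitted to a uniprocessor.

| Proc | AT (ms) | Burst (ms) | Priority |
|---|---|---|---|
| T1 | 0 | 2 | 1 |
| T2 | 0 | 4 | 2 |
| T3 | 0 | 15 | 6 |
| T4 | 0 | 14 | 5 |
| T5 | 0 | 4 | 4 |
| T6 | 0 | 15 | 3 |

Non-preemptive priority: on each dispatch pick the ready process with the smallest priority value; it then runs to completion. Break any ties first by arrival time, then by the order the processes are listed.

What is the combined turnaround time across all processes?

147

Timeline: | T1 0-2 | T2 2-6 | T6 6-21 | T5 21-25 | T4 25-39 | T3 39-54 |
Completion: T1=2  T2=6  T3=54  T4=39  T5=25  T6=21
Turnaround (C−A): T1=2  T2=6  T3=54  T4=39  T5=25  T6=21
Turnaround = completion − arrival: T1=2, T2=6, T3=54, T4=39, T5=25, T6=21
Total turnaround = 2 + 6 + 54 + 39 + 25 + 21 = 147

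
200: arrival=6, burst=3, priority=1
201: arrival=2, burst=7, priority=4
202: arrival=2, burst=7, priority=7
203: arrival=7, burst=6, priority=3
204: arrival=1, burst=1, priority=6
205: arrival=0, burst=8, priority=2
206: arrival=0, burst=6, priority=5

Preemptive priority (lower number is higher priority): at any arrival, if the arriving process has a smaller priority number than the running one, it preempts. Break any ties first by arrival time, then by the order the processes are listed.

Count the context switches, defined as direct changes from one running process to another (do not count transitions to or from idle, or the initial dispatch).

7

Gantt: | 205 0-6 | 200 6-9 | 205 9-11 | 203 11-17 | 201 17-24 | 206 24-30 | 204 30-31 | 202 31-38 |
Completion: 200=9  201=24  202=38  203=17  204=31  205=11  206=30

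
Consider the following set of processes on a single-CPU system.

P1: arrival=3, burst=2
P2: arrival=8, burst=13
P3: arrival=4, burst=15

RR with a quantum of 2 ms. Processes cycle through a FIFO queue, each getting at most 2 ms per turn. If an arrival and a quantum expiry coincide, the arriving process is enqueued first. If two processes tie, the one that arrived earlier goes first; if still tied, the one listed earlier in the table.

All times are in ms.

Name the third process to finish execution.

P2

Schedule: | idle 0-3 | P1 3-5 | P3 5-9 | P2 9-11 | P3 11-13 | P2 13-15 | P3 15-17 | P2 17-19 | P3 19-21 | P2 21-23 | P3 23-25 | P2 25-27 | P3 27-29 | P2 29-31 | P3 31-32 | P2 32-33 |
Completion: P1=5  P2=33  P3=32
Finish order: P1 → P3 → P2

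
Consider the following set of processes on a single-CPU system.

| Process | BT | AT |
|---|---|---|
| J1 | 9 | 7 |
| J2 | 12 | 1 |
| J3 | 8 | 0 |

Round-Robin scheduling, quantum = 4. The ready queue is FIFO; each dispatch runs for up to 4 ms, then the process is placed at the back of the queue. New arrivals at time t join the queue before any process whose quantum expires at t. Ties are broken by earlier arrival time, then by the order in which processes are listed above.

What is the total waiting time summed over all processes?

Schedule: | J3 0-4 | J2 4-8 | J3 8-12 | J1 12-16 | J2 16-20 | J1 20-24 | J2 24-28 | J1 28-29 |
Completion: J1=29  J2=28  J3=12
Waiting = turnaround − burst: J1=13, J2=15, J3=4
Total waiting = 13 + 15 + 4 = 32

32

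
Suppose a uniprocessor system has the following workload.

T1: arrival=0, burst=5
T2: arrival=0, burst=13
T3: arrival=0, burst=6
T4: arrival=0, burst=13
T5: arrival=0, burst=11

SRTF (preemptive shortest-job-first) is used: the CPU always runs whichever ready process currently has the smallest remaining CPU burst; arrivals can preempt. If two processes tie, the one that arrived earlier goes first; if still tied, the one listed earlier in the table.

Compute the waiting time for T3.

5

Gantt: | T1 0-5 | T3 5-11 | T5 11-22 | T2 22-35 | T4 35-48 |
Completion: T1=5  T2=35  T3=11  T4=48  T5=22
Turnaround (C−A): T1=5  T2=35  T3=11  T4=48  T5=22
Waiting(T3) = turnaround − burst = 11 − 6 = 5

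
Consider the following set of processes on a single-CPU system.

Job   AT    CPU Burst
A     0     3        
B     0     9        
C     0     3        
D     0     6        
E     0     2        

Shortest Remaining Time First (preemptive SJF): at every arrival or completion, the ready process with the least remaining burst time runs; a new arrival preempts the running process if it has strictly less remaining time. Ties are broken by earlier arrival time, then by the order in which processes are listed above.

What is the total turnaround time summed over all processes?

52

Gantt: | E 0-2 | A 2-5 | C 5-8 | D 8-14 | B 14-23 |
Completion: A=5  B=23  C=8  D=14  E=2
Turnaround = completion − arrival: A=5, B=23, C=8, D=14, E=2
Total turnaround = 5 + 23 + 8 + 14 + 2 = 52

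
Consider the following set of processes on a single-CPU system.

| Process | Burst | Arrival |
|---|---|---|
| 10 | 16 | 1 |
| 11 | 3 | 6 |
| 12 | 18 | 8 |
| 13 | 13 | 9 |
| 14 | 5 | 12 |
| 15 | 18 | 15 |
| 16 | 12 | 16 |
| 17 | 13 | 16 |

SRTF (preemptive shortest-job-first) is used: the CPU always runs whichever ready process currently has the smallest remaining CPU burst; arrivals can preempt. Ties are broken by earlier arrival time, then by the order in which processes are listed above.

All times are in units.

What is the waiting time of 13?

Timeline: | idle 0-1 | 10 1-6 | 11 6-9 | 10 9-12 | 14 12-17 | 10 17-25 | 16 25-37 | 13 37-50 | 17 50-63 | 12 63-81 | 15 81-99 |
Completion: 10=25  11=9  12=81  13=50  14=17  15=99  16=37  17=63
Turnaround (C−A): 10=24  11=3  12=73  13=41  14=5  15=84  16=21  17=47
Waiting(13) = turnaround − burst = 41 − 13 = 28

28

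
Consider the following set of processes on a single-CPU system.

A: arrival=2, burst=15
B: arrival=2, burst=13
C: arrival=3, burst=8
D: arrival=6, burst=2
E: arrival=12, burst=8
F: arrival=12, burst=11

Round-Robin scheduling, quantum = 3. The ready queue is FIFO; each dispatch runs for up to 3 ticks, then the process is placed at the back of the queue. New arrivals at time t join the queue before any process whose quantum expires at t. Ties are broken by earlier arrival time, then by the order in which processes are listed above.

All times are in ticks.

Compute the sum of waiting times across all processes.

Gantt: | idle 0-2 | A 2-5 | B 5-8 | C 8-11 | A 11-14 | D 14-16 | B 16-19 | C 19-22 | E 22-25 | F 25-28 | A 28-31 | B 31-34 | C 34-36 | E 36-39 | F 39-42 | A 42-45 | B 45-48 | E 48-50 | F 50-53 | A 53-56 | B 56-57 | F 57-59 |
Completion: A=56  B=57  C=36  D=16  E=50  F=59
Turnaround (C−A): A=54  B=55  C=33  D=10  E=38  F=47
Waiting = turnaround − burst: A=39, B=42, C=25, D=8, E=30, F=36
Total waiting = 39 + 42 + 25 + 8 + 30 + 36 = 180

180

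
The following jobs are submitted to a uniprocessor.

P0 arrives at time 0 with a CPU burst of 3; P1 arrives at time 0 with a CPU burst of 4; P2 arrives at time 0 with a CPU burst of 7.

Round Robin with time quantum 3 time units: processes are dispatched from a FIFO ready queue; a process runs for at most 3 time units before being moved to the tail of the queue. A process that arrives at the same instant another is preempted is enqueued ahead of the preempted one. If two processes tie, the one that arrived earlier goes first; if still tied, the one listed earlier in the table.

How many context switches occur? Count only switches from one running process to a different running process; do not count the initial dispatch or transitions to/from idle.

4

Gantt: | P0 0-3 | P1 3-6 | P2 6-9 | P1 9-10 | P2 10-14 |
Completion: P0=3  P1=10  P2=14
Turnaround (C−A): P0=3  P1=10  P2=14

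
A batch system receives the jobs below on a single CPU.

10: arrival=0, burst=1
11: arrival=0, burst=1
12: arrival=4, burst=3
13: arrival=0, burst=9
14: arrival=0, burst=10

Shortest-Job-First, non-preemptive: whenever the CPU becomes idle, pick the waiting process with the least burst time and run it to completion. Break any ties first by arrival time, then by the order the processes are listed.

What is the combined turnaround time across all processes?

48

Timeline: | 10 0-1 | 11 1-2 | 13 2-11 | 12 11-14 | 14 14-24 |
Completion: 10=1  11=2  12=14  13=11  14=24
Turnaround (C−A): 10=1  11=2  12=10  13=11  14=24
Turnaround = completion − arrival: 10=1, 11=2, 12=10, 13=11, 14=24
Total turnaround = 1 + 2 + 10 + 11 + 24 = 48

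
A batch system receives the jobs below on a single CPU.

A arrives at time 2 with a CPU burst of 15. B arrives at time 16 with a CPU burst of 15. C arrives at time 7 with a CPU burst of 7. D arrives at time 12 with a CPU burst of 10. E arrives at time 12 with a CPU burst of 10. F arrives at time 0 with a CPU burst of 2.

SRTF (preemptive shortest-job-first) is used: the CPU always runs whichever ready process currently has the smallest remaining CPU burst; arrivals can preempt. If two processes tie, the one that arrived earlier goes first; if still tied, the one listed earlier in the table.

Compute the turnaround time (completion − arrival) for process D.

22

Gantt: | F 0-2 | A 2-7 | C 7-14 | A 14-24 | D 24-34 | E 34-44 | B 44-59 |
Completion: A=24  B=59  C=14  D=34  E=44  F=2
Turnaround (C−A): A=22  B=43  C=7  D=22  E=32  F=2
Turnaround(D) = completion − arrival = 34 − 12 = 22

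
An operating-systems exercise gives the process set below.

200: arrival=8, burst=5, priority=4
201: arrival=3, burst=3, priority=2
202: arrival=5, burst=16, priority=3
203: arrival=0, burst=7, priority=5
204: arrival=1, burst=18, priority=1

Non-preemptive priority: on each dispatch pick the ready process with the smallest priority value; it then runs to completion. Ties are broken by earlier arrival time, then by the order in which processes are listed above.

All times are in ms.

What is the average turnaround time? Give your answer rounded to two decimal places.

Timeline: | 203 0-7 | 204 7-25 | 201 25-28 | 202 28-44 | 200 44-49 |
Completion: 200=49  201=28  202=44  203=7  204=25
Turnaround times: 200=41, 201=25, 202=39, 203=7, 204=24
Average turnaround = (41+25+39+7+24) / 5 = 136/5 = 27.20

27.20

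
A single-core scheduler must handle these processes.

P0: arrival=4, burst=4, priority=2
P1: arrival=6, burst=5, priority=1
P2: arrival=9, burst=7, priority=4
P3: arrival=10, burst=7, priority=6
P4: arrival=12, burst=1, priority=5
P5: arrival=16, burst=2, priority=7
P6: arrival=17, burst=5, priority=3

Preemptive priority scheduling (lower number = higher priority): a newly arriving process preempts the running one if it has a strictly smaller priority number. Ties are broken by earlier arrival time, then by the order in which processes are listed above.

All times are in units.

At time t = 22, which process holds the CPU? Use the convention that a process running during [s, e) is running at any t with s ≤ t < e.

Schedule: | idle 0-4 | P0 4-6 | P1 6-11 | P0 11-13 | P2 13-17 | P6 17-22 | P2 22-25 | P4 25-26 | P3 26-33 | P5 33-35 |
Completion: P0=13  P1=11  P2=25  P3=33  P4=26  P5=35  P6=22
Turnaround (C−A): P0=9  P1=5  P2=16  P3=23  P4=14  P5=19  P6=5

P2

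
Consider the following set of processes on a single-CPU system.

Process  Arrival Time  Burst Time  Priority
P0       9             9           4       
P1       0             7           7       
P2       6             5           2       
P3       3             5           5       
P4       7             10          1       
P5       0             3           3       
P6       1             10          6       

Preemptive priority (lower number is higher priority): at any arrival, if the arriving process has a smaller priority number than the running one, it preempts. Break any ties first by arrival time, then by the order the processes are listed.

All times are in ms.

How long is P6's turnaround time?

Timeline: | P5 0-3 | P3 3-6 | P2 6-7 | P4 7-17 | P2 17-21 | P0 21-30 | P3 30-32 | P6 32-42 | P1 42-49 |
Completion: P0=30  P1=49  P2=21  P3=32  P4=17  P5=3  P6=42
Turnaround (C−A): P0=21  P1=49  P2=15  P3=29  P4=10  P5=3  P6=41
Turnaround(P6) = completion − arrival = 42 − 1 = 41

41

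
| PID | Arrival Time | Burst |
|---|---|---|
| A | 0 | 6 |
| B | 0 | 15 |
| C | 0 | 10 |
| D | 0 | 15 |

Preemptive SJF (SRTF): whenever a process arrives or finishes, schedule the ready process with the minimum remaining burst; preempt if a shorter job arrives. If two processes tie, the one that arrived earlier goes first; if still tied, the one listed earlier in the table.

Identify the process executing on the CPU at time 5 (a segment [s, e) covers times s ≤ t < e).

Timeline: | A 0-6 | C 6-16 | B 16-31 | D 31-46 |
Completion: A=6  B=31  C=16  D=46

A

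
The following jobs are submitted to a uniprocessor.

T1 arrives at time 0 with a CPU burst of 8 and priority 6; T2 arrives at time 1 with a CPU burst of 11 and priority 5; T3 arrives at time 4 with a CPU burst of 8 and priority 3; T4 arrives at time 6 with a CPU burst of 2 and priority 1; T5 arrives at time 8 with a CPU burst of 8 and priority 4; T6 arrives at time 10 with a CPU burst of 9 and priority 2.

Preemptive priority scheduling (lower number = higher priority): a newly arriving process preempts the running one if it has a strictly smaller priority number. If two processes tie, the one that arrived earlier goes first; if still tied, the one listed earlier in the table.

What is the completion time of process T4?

8

Schedule: | T1 0-1 | T2 1-4 | T3 4-6 | T4 6-8 | T3 8-10 | T6 10-19 | T3 19-23 | T5 23-31 | T2 31-39 | T1 39-46 |
Completion: T1=46  T2=39  T3=23  T4=8  T5=31  T6=19
Turnaround (C−A): T1=46  T2=38  T3=19  T4=2  T5=23  T6=9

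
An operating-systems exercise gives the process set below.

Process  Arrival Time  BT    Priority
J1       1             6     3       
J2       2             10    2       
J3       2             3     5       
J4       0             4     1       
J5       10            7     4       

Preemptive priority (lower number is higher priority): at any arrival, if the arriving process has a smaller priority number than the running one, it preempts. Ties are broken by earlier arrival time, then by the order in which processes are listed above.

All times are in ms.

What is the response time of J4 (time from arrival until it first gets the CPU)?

Timeline: | J4 0-4 | J2 4-14 | J1 14-20 | J5 20-27 | J3 27-30 |
Completion: J1=20  J2=14  J3=30  J4=4  J5=27
Turnaround (C−A): J1=19  J2=12  J3=28  J4=4  J5=17
Response(J4) = first start − arrival = 0 − 0 = 0

0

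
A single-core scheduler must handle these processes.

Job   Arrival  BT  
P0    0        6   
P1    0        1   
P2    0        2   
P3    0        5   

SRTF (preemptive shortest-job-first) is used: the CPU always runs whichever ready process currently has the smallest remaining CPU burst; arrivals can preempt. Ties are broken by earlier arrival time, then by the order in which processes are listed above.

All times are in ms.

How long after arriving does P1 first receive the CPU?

0

Timeline: | P1 0-1 | P2 1-3 | P3 3-8 | P0 8-14 |
Completion: P0=14  P1=1  P2=3  P3=8
Turnaround (C−A): P0=14  P1=1  P2=3  P3=8
Response(P1) = first start − arrival = 0 − 0 = 0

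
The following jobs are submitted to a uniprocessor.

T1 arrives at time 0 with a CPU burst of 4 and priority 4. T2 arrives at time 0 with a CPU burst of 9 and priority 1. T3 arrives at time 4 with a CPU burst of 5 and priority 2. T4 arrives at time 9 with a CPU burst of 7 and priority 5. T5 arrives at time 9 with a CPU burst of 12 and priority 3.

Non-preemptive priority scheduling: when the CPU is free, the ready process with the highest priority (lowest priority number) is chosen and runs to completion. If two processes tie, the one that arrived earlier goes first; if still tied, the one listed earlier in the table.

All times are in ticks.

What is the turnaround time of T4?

Schedule: | T2 0-9 | T3 9-14 | T5 14-26 | T1 26-30 | T4 30-37 |
Completion: T1=30  T2=9  T3=14  T4=37  T5=26
Turnaround (C−A): T1=30  T2=9  T3=10  T4=28  T5=17
Turnaround(T4) = completion − arrival = 37 − 9 = 28

28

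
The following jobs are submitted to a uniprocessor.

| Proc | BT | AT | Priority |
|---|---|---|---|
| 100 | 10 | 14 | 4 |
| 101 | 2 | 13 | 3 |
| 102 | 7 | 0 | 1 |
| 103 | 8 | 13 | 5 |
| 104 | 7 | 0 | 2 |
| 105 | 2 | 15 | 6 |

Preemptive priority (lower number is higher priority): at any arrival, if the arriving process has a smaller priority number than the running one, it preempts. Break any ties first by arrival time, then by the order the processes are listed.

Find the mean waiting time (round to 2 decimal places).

7.00

Schedule: | 102 0-7 | 104 7-14 | 101 14-16 | 100 16-26 | 103 26-34 | 105 34-36 |
Completion: 100=26  101=16  102=7  103=34  104=14  105=36
Turnaround (C−A): 100=12  101=3  102=7  103=21  104=14  105=21
Waiting times: 100=2, 101=1, 102=0, 103=13, 104=7, 105=19
Average waiting = (2+1+0+13+7+19) / 6 = 42/6 = 7.00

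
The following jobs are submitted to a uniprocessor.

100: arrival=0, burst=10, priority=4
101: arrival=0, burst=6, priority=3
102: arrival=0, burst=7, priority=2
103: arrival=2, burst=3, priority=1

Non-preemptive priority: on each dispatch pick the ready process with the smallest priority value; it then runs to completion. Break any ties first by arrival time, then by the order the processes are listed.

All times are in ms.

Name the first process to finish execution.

Schedule: | 102 0-7 | 103 7-10 | 101 10-16 | 100 16-26 |
Completion: 100=26  101=16  102=7  103=10
Finish order: 102 → 103 → 101 → 100

102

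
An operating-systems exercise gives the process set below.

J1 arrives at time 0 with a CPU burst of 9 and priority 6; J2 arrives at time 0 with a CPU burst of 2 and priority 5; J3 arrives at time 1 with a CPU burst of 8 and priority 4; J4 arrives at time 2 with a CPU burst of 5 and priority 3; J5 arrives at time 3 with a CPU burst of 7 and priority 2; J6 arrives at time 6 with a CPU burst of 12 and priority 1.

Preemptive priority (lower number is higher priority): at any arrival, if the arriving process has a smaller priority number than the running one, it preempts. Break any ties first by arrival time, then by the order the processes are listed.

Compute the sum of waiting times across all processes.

Schedule: | J2 0-1 | J3 1-2 | J4 2-3 | J5 3-6 | J6 6-18 | J5 18-22 | J4 22-26 | J3 26-33 | J2 33-34 | J1 34-43 |
Completion: J1=43  J2=34  J3=33  J4=26  J5=22  J6=18
Turnaround (C−A): J1=43  J2=34  J3=32  J4=24  J5=19  J6=12
Waiting = turnaround − burst: J1=34, J2=32, J3=24, J4=19, J5=12, J6=0
Total waiting = 34 + 32 + 24 + 19 + 12 + 0 = 121

121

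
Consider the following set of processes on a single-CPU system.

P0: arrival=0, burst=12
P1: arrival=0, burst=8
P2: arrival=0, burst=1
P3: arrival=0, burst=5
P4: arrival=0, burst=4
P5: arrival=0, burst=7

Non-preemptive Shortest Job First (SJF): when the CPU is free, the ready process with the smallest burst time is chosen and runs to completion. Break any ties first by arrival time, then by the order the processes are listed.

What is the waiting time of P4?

Timeline: | P2 0-1 | P4 1-5 | P3 5-10 | P5 10-17 | P1 17-25 | P0 25-37 |
Completion: P0=37  P1=25  P2=1  P3=10  P4=5  P5=17
Turnaround (C−A): P0=37  P1=25  P2=1  P3=10  P4=5  P5=17
Waiting(P4) = turnaround − burst = 5 − 4 = 1

1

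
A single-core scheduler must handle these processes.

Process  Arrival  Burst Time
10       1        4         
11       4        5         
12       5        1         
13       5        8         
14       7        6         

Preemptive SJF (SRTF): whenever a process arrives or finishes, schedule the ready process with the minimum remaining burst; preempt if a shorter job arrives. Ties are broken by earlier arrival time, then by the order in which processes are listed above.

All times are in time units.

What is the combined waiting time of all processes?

18

Gantt: | idle 0-1 | 10 1-5 | 12 5-6 | 11 6-11 | 14 11-17 | 13 17-25 |
Completion: 10=5  11=11  12=6  13=25  14=17
Turnaround (C−A): 10=4  11=7  12=1  13=20  14=10
Waiting = turnaround − burst: 10=0, 11=2, 12=0, 13=12, 14=4
Total waiting = 0 + 2 + 0 + 12 + 4 = 18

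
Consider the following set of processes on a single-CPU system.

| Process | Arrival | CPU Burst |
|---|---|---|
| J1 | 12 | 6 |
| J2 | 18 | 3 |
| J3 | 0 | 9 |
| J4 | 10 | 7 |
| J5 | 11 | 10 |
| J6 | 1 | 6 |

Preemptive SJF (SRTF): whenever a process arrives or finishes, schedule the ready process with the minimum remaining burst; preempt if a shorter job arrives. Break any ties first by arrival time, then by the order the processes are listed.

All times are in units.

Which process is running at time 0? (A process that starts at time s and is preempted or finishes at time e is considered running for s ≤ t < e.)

J3

Timeline: | J3 0-1 | J6 1-7 | J3 7-15 | J1 15-21 | J2 21-24 | J4 24-31 | J5 31-41 |
Completion: J1=21  J2=24  J3=15  J4=31  J5=41  J6=7
Turnaround (C−A): J1=9  J2=6  J3=15  J4=21  J5=30  J6=6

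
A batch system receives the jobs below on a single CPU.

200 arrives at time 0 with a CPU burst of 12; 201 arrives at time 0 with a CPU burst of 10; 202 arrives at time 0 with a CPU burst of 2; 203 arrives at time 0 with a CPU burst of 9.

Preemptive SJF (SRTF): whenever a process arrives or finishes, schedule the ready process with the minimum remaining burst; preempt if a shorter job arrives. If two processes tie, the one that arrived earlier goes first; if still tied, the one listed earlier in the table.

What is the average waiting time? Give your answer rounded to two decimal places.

8.50

Gantt: | 202 0-2 | 203 2-11 | 201 11-21 | 200 21-33 |
Completion: 200=33  201=21  202=2  203=11
Turnaround (C−A): 200=33  201=21  202=2  203=11
Waiting times: 200=21, 201=11, 202=0, 203=2
Average waiting = (21+11+0+2) / 4 = 34/4 = 8.50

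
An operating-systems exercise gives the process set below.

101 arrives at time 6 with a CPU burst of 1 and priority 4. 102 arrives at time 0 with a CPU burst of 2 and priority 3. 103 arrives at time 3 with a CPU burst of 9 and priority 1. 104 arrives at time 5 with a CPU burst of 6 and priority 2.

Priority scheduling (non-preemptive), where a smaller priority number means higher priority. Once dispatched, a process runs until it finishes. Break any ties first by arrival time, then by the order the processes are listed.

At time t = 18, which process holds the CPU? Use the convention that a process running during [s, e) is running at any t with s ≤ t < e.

Timeline: | 102 0-2 | idle 2-3 | 103 3-12 | 104 12-18 | 101 18-19 |
Completion: 101=19  102=2  103=12  104=18

101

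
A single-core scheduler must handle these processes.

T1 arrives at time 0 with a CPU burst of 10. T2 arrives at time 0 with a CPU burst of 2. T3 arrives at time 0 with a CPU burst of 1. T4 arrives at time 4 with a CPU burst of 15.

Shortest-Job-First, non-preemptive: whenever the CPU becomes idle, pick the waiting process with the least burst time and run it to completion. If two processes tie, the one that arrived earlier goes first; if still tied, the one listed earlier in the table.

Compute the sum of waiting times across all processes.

13

Timeline: | T3 0-1 | T2 1-3 | T1 3-13 | T4 13-28 |
Completion: T1=13  T2=3  T3=1  T4=28
Waiting = turnaround − burst: T1=3, T2=1, T3=0, T4=9
Total waiting = 3 + 1 + 0 + 9 = 13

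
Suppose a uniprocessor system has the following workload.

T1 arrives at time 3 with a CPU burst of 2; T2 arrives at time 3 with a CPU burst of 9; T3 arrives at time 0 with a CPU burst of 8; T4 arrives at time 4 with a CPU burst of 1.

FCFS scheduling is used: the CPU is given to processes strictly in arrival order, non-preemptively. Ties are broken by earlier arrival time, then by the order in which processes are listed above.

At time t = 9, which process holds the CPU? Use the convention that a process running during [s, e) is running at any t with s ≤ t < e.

T1

Gantt: | T3 0-8 | T1 8-10 | T2 10-19 | T4 19-20 |
Completion: T1=10  T2=19  T3=8  T4=20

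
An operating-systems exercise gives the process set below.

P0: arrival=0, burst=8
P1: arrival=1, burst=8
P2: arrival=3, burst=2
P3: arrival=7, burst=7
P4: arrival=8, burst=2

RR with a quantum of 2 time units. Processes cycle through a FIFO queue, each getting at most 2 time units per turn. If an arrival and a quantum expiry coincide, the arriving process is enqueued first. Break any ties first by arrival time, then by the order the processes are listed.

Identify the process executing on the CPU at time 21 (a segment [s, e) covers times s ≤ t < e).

P3

Gantt: | P0 0-2 | P1 2-4 | P0 4-6 | P2 6-8 | P1 8-10 | P0 10-12 | P3 12-14 | P4 14-16 | P1 16-18 | P0 18-20 | P3 20-22 | P1 22-24 | P3 24-27 |
Completion: P0=20  P1=24  P2=8  P3=27  P4=16
Turnaround (C−A): P0=20  P1=23  P2=5  P3=20  P4=8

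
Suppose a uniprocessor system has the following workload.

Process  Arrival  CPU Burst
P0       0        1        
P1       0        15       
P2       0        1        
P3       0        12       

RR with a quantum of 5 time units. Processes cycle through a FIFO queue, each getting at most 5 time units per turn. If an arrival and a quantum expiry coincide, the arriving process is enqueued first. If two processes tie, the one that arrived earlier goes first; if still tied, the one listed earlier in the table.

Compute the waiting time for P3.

17

Schedule: | P0 0-1 | P1 1-6 | P2 6-7 | P3 7-12 | P1 12-17 | P3 17-22 | P1 22-27 | P3 27-29 |
Completion: P0=1  P1=27  P2=7  P3=29
Waiting(P3) = turnaround − burst = 29 − 12 = 17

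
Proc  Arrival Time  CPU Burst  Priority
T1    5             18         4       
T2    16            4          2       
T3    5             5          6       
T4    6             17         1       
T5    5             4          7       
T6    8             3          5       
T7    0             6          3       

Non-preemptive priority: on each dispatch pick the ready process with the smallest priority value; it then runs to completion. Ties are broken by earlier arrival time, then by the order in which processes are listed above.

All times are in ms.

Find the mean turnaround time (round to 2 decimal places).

Schedule: | T7 0-6 | T4 6-23 | T2 23-27 | T1 27-45 | T6 45-48 | T3 48-53 | T5 53-57 |
Completion: T1=45  T2=27  T3=53  T4=23  T5=57  T6=48  T7=6
Turnaround (C−A): T1=40  T2=11  T3=48  T4=17  T5=52  T6=40  T7=6
Turnaround times: T1=40, T2=11, T3=48, T4=17, T5=52, T6=40, T7=6
Average turnaround = (40+11+48+17+52+40+6) / 7 = 214/7 = 30.57

30.57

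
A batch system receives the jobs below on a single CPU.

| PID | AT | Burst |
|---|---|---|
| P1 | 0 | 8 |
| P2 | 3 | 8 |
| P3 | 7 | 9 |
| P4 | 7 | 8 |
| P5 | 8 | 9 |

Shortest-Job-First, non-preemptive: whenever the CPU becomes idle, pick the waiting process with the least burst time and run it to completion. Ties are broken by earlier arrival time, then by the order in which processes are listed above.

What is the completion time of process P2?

Schedule: | P1 0-8 | P2 8-16 | P4 16-24 | P3 24-33 | P5 33-42 |
Completion: P1=8  P2=16  P3=33  P4=24  P5=42
Turnaround (C−A): P1=8  P2=13  P3=26  P4=17  P5=34

16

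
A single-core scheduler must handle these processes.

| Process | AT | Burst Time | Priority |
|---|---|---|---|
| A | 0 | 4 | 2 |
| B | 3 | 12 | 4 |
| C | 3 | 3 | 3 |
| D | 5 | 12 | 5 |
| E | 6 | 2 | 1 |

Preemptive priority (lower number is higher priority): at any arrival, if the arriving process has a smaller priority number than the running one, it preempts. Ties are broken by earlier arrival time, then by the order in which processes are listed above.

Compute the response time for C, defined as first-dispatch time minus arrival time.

1

Timeline: | A 0-4 | C 4-6 | E 6-8 | C 8-9 | B 9-21 | D 21-33 |
Completion: A=4  B=21  C=9  D=33  E=8
Response(C) = first start − arrival = 4 − 3 = 1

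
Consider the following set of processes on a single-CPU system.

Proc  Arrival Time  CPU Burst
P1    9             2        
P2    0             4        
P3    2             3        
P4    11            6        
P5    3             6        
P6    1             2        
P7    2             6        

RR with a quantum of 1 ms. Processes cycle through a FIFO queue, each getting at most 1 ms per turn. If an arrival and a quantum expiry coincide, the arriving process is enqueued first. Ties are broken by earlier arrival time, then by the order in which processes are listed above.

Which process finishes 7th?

Gantt: | P2 0-1 | P6 1-2 | P2 2-3 | P3 3-4 | P7 4-5 | P6 5-6 | P5 6-7 | P2 7-8 | P3 8-9 | P7 9-10 | P5 10-11 | P2 11-12 | P1 12-13 | P3 13-14 | P7 14-15 | P4 15-16 | P5 16-17 | P1 17-18 | P7 18-19 | P4 19-20 | P5 20-21 | P7 21-22 | P4 22-23 | P5 23-24 | P7 24-25 | P4 25-26 | P5 26-27 | P4 27-29 |
Completion: P1=18  P2=12  P3=14  P4=29  P5=27  P6=6  P7=25
Finish order: P6 → P2 → P3 → P1 → P7 → P5 → P4

P4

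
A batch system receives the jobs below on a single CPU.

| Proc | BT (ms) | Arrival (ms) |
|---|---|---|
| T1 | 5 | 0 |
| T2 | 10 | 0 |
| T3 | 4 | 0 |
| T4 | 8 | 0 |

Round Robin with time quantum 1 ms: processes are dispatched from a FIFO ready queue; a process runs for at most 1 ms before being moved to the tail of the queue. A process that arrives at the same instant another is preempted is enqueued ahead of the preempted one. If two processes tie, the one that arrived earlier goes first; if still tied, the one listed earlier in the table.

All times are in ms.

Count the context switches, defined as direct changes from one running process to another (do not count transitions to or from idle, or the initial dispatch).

25

Timeline: | T1 0-1 | T2 1-2 | T3 2-3 | T4 3-4 | T1 4-5 | T2 5-6 | T3 6-7 | T4 7-8 | T1 8-9 | T2 9-10 | T3 10-11 | T4 11-12 | T1 12-13 | T2 13-14 | T3 14-15 | T4 15-16 | T1 16-17 | T2 17-18 | T4 18-19 | T2 19-20 | T4 20-21 | T2 21-22 | T4 22-23 | T2 23-24 | T4 24-25 | T2 25-27 |
Completion: T1=17  T2=27  T3=15  T4=25
Turnaround (C−A): T1=17  T2=27  T3=15  T4=25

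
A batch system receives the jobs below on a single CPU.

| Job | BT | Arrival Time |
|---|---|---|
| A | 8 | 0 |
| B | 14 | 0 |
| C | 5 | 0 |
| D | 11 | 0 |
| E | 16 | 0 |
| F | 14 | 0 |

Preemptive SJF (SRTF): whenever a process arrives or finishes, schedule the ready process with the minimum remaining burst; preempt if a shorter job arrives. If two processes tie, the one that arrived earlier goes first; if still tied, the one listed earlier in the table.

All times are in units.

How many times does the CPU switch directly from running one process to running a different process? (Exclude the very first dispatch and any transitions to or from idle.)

5

Gantt: | C 0-5 | A 5-13 | D 13-24 | B 24-38 | F 38-52 | E 52-68 |
Completion: A=13  B=38  C=5  D=24  E=68  F=52
Turnaround (C−A): A=13  B=38  C=5  D=24  E=68  F=52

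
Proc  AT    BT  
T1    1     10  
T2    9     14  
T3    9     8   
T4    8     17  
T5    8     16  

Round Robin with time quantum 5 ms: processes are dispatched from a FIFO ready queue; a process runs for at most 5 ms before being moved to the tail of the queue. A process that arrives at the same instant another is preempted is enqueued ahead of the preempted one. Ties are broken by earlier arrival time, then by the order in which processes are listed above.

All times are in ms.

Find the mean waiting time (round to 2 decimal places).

30.80

Timeline: | idle 0-1 | T1 1-11 | T4 11-16 | T5 16-21 | T2 21-26 | T3 26-31 | T4 31-36 | T5 36-41 | T2 41-46 | T3 46-49 | T4 49-54 | T5 54-59 | T2 59-63 | T4 63-65 | T5 65-66 |
Completion: T1=11  T2=63  T3=49  T4=65  T5=66
Turnaround (C−A): T1=10  T2=54  T3=40  T4=57  T5=58
Waiting times: T1=0, T2=40, T3=32, T4=40, T5=42
Average waiting = (0+40+32+40+42) / 5 = 154/5 = 30.80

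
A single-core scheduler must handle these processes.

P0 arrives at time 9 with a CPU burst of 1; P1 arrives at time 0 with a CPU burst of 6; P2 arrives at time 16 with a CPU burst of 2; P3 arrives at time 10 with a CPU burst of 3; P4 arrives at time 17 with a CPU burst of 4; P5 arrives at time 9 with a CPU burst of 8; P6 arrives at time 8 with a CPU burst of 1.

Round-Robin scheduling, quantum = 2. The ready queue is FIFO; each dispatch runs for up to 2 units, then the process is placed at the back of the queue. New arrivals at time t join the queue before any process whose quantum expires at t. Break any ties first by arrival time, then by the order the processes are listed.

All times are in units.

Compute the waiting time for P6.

0

Timeline: | P1 0-6 | idle 6-8 | P6 8-9 | P0 9-10 | P5 10-12 | P3 12-14 | P5 14-16 | P3 16-17 | P2 17-19 | P5 19-21 | P4 21-23 | P5 23-25 | P4 25-27 |
Completion: P0=10  P1=6  P2=19  P3=17  P4=27  P5=25  P6=9
Waiting(P6) = turnaround − burst = 1 − 1 = 0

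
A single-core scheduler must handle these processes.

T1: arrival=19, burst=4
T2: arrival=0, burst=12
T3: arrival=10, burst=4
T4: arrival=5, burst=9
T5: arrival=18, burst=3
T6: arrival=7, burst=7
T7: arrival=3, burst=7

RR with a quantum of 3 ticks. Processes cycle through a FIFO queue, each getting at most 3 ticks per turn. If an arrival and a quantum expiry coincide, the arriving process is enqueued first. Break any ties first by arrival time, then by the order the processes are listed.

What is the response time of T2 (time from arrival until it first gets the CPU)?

Gantt: | T2 0-3 | T7 3-6 | T2 6-9 | T4 9-12 | T7 12-15 | T6 15-18 | T2 18-21 | T3 21-24 | T4 24-27 | T7 27-28 | T5 28-31 | T6 31-34 | T1 34-37 | T2 37-40 | T3 40-41 | T4 41-44 | T6 44-45 | T1 45-46 |
Completion: T1=46  T2=40  T3=41  T4=44  T5=31  T6=45  T7=28
Turnaround (C−A): T1=27  T2=40  T3=31  T4=39  T5=13  T6=38  T7=25
Response(T2) = first start − arrival = 0 − 0 = 0

0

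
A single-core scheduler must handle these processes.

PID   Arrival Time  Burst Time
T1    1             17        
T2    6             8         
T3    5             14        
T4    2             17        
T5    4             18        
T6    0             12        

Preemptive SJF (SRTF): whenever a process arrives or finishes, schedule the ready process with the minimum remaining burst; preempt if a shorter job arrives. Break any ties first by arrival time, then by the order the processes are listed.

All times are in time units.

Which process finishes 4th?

T1

Gantt: | T6 0-12 | T2 12-20 | T3 20-34 | T1 34-51 | T4 51-68 | T5 68-86 |
Completion: T1=51  T2=20  T3=34  T4=68  T5=86  T6=12
Finish order: T6 → T2 → T3 → T1 → T4 → T5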